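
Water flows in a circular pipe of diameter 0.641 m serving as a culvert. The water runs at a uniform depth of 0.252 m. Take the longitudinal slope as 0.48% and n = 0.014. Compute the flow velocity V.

For a circular section of diameter D = 0.641 m at depth y = 0.252 m, the central angle is θ = 2 arccos(1 − 2y/D) = 2.711 rad. Then A = (D²/8)(θ − sin θ) = 0.1178 m² and P = Dθ/2 = 0.8688 m.
Hydraulic radius R = A/P = 0.1178/0.8688 = 0.1356 m.
From Manning's equation, V = (1/n) R^(2/3) S^(1/2) = (1/0.014) × 0.1356^(2/3) × 0.0048^(1/2) = 1.31 m/s.

V = 1.31 m/s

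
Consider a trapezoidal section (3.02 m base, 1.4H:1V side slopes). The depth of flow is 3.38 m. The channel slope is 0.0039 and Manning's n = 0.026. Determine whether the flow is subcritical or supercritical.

With bottom width b = 3.02 m and side slope z = 1.4: A = (b + zy)y = (3.02 + 1.4×3.38)×3.38 = 26.2 m²; P = b + 2y√(1+z²) = 3.02 + 2×3.38×1.72 = 14.65 m.
Hydraulic radius R = A/P = 26.2/14.65 = 1.788 m.
V = (1/n) R^(2/3) √S = (1/0.026) × 1.788^(2/3) × √0.0039 = 3.539 m/s. Hydraulic depth D_h = A/T = 26.2/12.48 = 2.099 m.
Froude number Fr = V/√(g·D_h) = 3.539/√(9.81×2.099) = 0.78, which is less than 1, so the flow is subcritical.

subcritical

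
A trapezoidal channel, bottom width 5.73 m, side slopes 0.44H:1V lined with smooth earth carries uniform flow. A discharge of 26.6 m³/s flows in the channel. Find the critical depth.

y_c = 1.26 m

At critical depth, Q² T / (g A³) = 1, i.e. A³/T = Q²/g = 26.6²/9.81 = 72.13.
Try y = 1.13 m: A³/T = 51.82 — too small.
Try y = 1.47 m: A³/T = 117.3 — too large.
Try y = 1.26 m: A³/T = 72.6 — ≈ 72.13.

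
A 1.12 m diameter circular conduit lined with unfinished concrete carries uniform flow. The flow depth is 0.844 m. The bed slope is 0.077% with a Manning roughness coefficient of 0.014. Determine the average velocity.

V = 0.962 m/s

For a circular section of diameter D = 1.12 m at depth y = 0.844 m, the central angle is θ = 2 arccos(1 − 2y/D) = 4.205 rad. Then A = (D²/8)(θ − sin θ) = 0.7965 m² and P = Dθ/2 = 2.355 m.
Hydraulic radius R = A/P = 0.7965/2.355 = 0.3382 m.
From Manning's equation, V = (1/n) R^(2/3) S^(1/2) = (1/0.014) × 0.3382^(2/3) × 0.00077^(1/2) = 0.962 m/s.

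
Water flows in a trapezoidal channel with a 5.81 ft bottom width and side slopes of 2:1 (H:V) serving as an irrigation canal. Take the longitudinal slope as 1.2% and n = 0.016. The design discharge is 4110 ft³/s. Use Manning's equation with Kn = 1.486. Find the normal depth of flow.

Manning's equation rearranged: A R^(2/3) = nQ / (1.486·√S) = 0.016 × 4110 / (1.486 × √0.012) = 404.
Try y = 5.24 ft: A R^(2/3) = 174.3 — too small.
Try y = 7.61 ft: A R^(2/3) = 404.4 — ≈ 404.

y_n = 7.61 ft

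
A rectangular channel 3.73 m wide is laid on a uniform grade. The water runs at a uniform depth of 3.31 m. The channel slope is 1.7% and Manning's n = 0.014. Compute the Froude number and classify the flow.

Flow area A = b·y = 3.73 × 3.31 = 12.35 m². Wetted perimeter P = b + 2y = 3.73 + 2×3.31 = 10.35 m.
Hydraulic radius R = A/P = 12.35/10.35 = 1.193 m.
V = (1/n) R^(2/3) √S = (1/0.014) × 1.193^(2/3) × √0.017 = 10.48 m/s. Hydraulic depth D_h = A/T = 12.35/3.73 = 3.31 m.
Froude number Fr = V/√(g·D_h) = 10.48/√(9.81×3.31) = 1.84, which is greater than 1, so the flow is supercritical.

supercritical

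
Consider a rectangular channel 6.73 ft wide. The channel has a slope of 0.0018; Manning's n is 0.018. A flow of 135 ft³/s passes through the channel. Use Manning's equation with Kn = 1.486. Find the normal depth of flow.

y_n = 3.87 ft

Manning's equation rearranged: A R^(2/3) = nQ / (1.486·√S) = 0.018 × 135 / (1.486 × √0.0018) = 38.54.
At y = 4.52 ft: A R^(2/3) = 47.14 — too large.
At y = 2.72 ft: A R^(2/3) = 24.03 — too small.
At y = 3.87 ft: A R^(2/3) = 38.54 — close enough.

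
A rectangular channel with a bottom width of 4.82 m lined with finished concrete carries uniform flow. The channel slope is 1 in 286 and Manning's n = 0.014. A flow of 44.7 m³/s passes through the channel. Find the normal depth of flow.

y_n = 2.05 m

Manning's equation rearranged: A R^(2/3) = nQ / (1·√S) = 0.014 × 44.7 / (√0.003497) = 10.58.
Try y = 2.45 m: A R^(2/3) = 13.45 — high.
Try y = 1.81 m: A R^(2/3) = 8.919 — low.
Try y = 2.05 m: A R^(2/3) = 10.58 — matches.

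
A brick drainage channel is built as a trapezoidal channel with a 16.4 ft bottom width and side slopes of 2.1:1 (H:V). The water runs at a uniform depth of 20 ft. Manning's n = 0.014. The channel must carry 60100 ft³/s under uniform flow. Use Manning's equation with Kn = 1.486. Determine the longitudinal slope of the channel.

S = 0.01

With bottom width b = 16.4 ft and side slope z = 2.1: A = (b + zy)y = (16.4 + 2.1×20)×20 = 1168 ft²; P = b + 2y√(1+z²) = 16.4 + 2×20×2.326 = 109.4 ft.
Hydraulic radius R = A/P = 1168/109.4 = 10.67 ft.
From Manning's equation, S = [nQ / (1.486 A R^(2/3))]² = [0.014 × 60100 / (1.486 × 1168 × 10.67^(2/3))]² = 0.01.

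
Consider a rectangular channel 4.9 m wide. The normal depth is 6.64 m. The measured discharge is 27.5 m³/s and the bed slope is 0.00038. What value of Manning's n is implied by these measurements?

Flow area A = b·y = 4.9 × 6.64 = 32.54 m². Wetted perimeter P = b + 2y = 4.9 + 2×6.64 = 18.18 m.
Hydraulic radius R = A/P = 32.54/18.18 = 1.79 m.
Rearranging Manning's equation: n = (1/Q) A R^(2/3) S^(1/2) = (1/27.5) × 32.54 × 1.79^(2/3) × √0.00038 = 0.034.

n = 0.034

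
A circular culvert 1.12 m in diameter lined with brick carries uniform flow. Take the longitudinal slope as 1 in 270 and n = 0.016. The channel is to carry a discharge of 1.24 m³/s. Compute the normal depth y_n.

y_n = 0.739 m

Manning's equation rearranged: A R^(2/3) = nQ / (1·√S) = 0.016 × 1.24 / (√0.003704) = 0.326.
Try y = 0.863 m: A R^(2/3) = 0.3964 — too large.
Try y = 0.644 m: A R^(2/3) = 0.2652 — too small.
Try y = 0.739 m: A R^(2/3) = 0.3258 — close enough.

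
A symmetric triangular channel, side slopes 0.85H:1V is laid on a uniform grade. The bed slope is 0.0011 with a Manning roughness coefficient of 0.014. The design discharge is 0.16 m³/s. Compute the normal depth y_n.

Manning's equation rearranged: A R^(2/3) = nQ / (1·√S) = 0.014 × 0.16 / (√0.0011) = 0.06754.
Trying y = 0.404 m: A R^(2/3) = 0.03575 — short.
Trying y = 0.618 m: A R^(2/3) = 0.1111 — over.
Trying y = 0.513 m: A R^(2/3) = 0.0676 — ≈ 0.06754.

y_n = 0.513 m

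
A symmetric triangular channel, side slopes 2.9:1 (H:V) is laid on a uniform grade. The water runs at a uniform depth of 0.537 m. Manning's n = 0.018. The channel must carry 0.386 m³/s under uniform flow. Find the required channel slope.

For a triangular section with side slope z = 2.9: A = zy² = 2.9×0.537² = 0.8363 m²; P = 2y√(1+z²) = 2×0.537×3.068 = 3.295 m.
Hydraulic radius R = A/P = 0.8363/3.295 = 0.2538 m.
From Manning's equation, S = [nQ / (1 A R^(2/3))]² = [0.018 × 0.386 / (1 × 0.8363 × 0.2538^(2/3))]² = 0.00043.

S = 0.00043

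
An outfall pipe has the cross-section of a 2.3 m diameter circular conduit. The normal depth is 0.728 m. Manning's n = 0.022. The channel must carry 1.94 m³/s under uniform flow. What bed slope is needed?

For a circular section of diameter D = 2.3 m at depth y = 0.728 m, the central angle is θ = 2 arccos(1 − 2y/D) = 2.39 rad. Then A = (D²/8)(θ − sin θ) = 1.129 m² and P = Dθ/2 = 2.749 m.
Hydraulic radius R = A/P = 1.129/2.749 = 0.4108 m.
From Manning's equation, S = [nQ / (1 A R^(2/3))]² = [0.022 × 1.94 / (1 × 1.129 × 0.4108^(2/3))]² = 0.00468.

S = 0.00468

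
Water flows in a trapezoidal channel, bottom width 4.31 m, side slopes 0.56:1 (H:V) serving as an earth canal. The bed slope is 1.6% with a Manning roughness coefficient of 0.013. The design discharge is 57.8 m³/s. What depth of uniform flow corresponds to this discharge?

y_n = 1.28 m

Manning's equation rearranged: A R^(2/3) = nQ / (1·√S) = 0.013 × 57.8 / (√0.016) = 5.94.
At y = 1.03 m: A R^(2/3) = 4.172 — low.
At y = 1.51 m: A R^(2/3) = 7.794 — high.
At y = 1.28 m: A R^(2/3) = 5.945 — matches.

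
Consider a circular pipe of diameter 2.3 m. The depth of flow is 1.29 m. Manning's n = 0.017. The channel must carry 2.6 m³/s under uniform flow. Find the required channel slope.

S = 0.000648

For a circular section of diameter D = 2.3 m at depth y = 1.29 m, the central angle is θ = 2 arccos(1 − 2y/D) = 3.386 rad. Then A = (D²/8)(θ − sin θ) = 2.399 m² and P = Dθ/2 = 3.894 m.
Hydraulic radius R = A/P = 2.399/3.894 = 0.616 m.
From Manning's equation, S = [nQ / (1 A R^(2/3))]² = [0.017 × 2.6 / (1 × 2.399 × 0.616^(2/3))]² = 0.000648.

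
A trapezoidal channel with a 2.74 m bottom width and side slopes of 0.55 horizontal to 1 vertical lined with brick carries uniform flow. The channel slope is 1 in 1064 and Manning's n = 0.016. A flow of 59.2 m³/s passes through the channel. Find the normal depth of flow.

y_n = 4.23 m

Manning's equation rearranged: A R^(2/3) = nQ / (1·√S) = 0.016 × 59.2 / (√0.0009398) = 30.9.
Try y = 5.41 m: A R^(2/3) = 49.89 — too large.
Try y = 3.35 m: A R^(2/3) = 19.92 — too small.
Try y = 4.23 m: A R^(2/3) = 30.87 — ≈ 30.9.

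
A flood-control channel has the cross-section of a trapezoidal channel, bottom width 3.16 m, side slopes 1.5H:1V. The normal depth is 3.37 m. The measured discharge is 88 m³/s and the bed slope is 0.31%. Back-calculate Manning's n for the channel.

With bottom width b = 3.16 m and side slope z = 1.5: A = (b + zy)y = (3.16 + 1.5×3.37)×3.37 = 27.68 m²; P = b + 2y√(1+z²) = 3.16 + 2×3.37×1.803 = 15.31 m.
Hydraulic radius R = A/P = 27.68/15.31 = 1.808 m.
Rearranging Manning's equation: n = (1/Q) A R^(2/3) S^(1/2) = (1/88) × 27.68 × 1.808^(2/3) × √0.0031 = 0.026.

n = 0.026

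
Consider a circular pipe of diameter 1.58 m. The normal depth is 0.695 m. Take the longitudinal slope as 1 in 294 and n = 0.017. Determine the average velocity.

V = 1.74 m/s

For a circular section of diameter D = 1.58 m at depth y = 0.695 m, the central angle is θ = 2 arccos(1 − 2y/D) = 2.901 rad. Then A = (D²/8)(θ − sin θ) = 0.8306 m² and P = Dθ/2 = 2.291 m.
Hydraulic radius R = A/P = 0.8306/2.291 = 0.3625 m.
From Manning's equation, V = (1/n) R^(2/3) S^(1/2) = (1/0.017) × 0.3625^(2/3) × 0.003401^(1/2) = 1.74 m/s.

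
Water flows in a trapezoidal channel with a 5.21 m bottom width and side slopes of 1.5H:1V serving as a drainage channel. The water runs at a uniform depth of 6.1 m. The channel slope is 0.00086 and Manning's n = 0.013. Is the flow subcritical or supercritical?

With bottom width b = 5.21 m and side slope z = 1.5: A = (b + zy)y = (5.21 + 1.5×6.1)×6.1 = 87.6 m²; P = b + 2y√(1+z²) = 5.21 + 2×6.1×1.803 = 27.2 m.
Hydraulic radius R = A/P = 87.6/27.2 = 3.22 m.
V = (1/n) R^(2/3) √S = (1/0.013) × 3.22^(2/3) × √0.00086 = 4.919 m/s. Hydraulic depth D_h = A/T = 87.6/23.51 = 3.726 m.
Froude number Fr = V/√(g·D_h) = 4.919/√(9.81×3.726) = 0.814, which is less than 1, so the flow is subcritical.

subcritical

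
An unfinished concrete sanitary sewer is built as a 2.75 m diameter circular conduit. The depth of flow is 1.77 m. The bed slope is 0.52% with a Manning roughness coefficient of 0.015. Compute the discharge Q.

For a circular section of diameter D = 2.75 m at depth y = 1.77 m, the central angle is θ = 2 arccos(1 − 2y/D) = 3.724 rad. Then A = (D²/8)(θ − sin θ) = 4.041 m² and P = Dθ/2 = 5.121 m.
Hydraulic radius R = A/P = 4.041/5.121 = 0.7891 m.
Manning's equation: Q = (1/n) A R^(2/3) S^(1/2) = (1/0.015) × 4.041 × 0.7891^(2/3) × 0.0052^(1/2) = 16.6 m³/s.

Q = 16.6 m³/s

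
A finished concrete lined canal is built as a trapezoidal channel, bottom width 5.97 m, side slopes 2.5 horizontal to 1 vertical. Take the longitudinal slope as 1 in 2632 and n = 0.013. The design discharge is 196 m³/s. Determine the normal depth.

y_n = 4.29 m

Manning's equation rearranged: A R^(2/3) = nQ / (1·√S) = 0.013 × 196 / (√0.0003799) = 130.7.
At y = 3.42 m: A R^(2/3) = 79.78 — too small.
At y = 4.29 m: A R^(2/3) = 130.6 — matches.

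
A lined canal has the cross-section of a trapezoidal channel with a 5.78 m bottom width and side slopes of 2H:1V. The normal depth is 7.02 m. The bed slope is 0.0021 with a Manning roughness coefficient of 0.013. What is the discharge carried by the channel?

With bottom width b = 5.78 m and side slope z = 2: A = (b + zy)y = (5.78 + 2×7.02)×7.02 = 139.1 m²; P = b + 2y√(1+z²) = 5.78 + 2×7.02×2.236 = 37.17 m.
Hydraulic radius R = A/P = 139.1/37.17 = 3.743 m.
Manning's equation: Q = (1/n) A R^(2/3) S^(1/2) = (1/0.013) × 139.1 × 3.743^(2/3) × 0.0021^(1/2) = 1180 m³/s.

Q = 1180 m³/s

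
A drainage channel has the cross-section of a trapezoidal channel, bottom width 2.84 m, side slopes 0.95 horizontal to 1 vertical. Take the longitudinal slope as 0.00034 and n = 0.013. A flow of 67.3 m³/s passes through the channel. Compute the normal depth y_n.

Manning's equation rearranged: A R^(2/3) = nQ / (1·√S) = 0.013 × 67.3 / (√0.00034) = 47.45.
Trying y = 4.73 m: A R^(2/3) = 58.38 — high.
Trying y = 3.57 m: A R^(2/3) = 32.35 — low.
Trying y = 4.29 m: A R^(2/3) = 47.43 — ≈ 47.45.

y_n = 4.29 m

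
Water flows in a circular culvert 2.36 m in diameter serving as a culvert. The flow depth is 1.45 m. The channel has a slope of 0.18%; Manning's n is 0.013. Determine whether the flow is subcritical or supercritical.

For a circular section of diameter D = 2.36 m at depth y = 1.45 m, the central angle is θ = 2 arccos(1 − 2y/D) = 3.603 rad. Then A = (D²/8)(θ − sin θ) = 2.819 m² and P = Dθ/2 = 4.252 m.
Hydraulic radius R = A/P = 2.819/4.252 = 0.6629 m.
V = (1/n) R^(2/3) √S = (1/0.013) × 0.6629^(2/3) × √0.0018 = 2.481 m/s. Hydraulic depth D_h = A/T = 2.819/2.297 = 1.227 m.
Froude number Fr = V/√(g·D_h) = 2.481/√(9.81×1.227) = 0.715, which is less than 1, so the flow is subcritical.

subcritical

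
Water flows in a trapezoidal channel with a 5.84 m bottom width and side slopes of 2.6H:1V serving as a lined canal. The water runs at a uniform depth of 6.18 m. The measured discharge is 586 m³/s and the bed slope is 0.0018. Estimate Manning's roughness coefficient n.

n = 0.022

With bottom width b = 5.84 m and side slope z = 2.6: A = (b + zy)y = (5.84 + 2.6×6.18)×6.18 = 135.4 m²; P = b + 2y√(1+z²) = 5.84 + 2×6.18×2.786 = 40.27 m.
Hydraulic radius R = A/P = 135.4/40.27 = 3.362 m.
Rearranging Manning's equation: n = (1/Q) A R^(2/3) S^(1/2) = (1/586) × 135.4 × 3.362^(2/3) × √0.0018 = 0.022.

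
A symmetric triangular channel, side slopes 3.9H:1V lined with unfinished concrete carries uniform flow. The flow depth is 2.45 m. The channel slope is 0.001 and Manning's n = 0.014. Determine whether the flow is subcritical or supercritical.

For a triangular section with side slope z = 3.9: A = zy² = 3.9×2.45² = 23.41 m²; P = 2y√(1+z²) = 2×2.45×4.026 = 19.73 m.
Hydraulic radius R = A/P = 23.41/19.73 = 1.187 m.
V = (1/n) R^(2/3) √S = (1/0.014) × 1.187^(2/3) × √0.001 = 2.532 m/s. Hydraulic depth D_h = A/T = 23.41/19.11 = 1.225 m.
Froude number Fr = V/√(g·D_h) = 2.532/√(9.81×1.225) = 0.73, which is less than 1, so the flow is subcritical.

subcritical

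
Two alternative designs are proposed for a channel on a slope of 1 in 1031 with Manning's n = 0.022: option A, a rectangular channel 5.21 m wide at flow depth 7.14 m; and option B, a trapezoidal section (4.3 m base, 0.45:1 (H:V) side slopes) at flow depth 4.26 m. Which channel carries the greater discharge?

Channel A: Flow area A = b·y = 5.21 × 7.14 = 37.2 m². Wetted perimeter P = b + 2y = 5.21 + 2×7.14 = 19.49 m. Hydraulic radius R = A/P = 37.2/19.49 = 1.909 m. Q_A = (1/0.022)·37.2·1.909^(2/3)·√0.0009699 = 81.03 m³/s.
Channel B: With bottom width b = 4.3 m and side slope z = 0.45: A = (b + zy)y = (4.3 + 0.45×4.26)×4.26 = 26.48 m²; P = b + 2y√(1+z²) = 4.3 + 2×4.26×1.097 = 13.64 m. Hydraulic radius R = A/P = 26.48/13.64 = 1.941 m. Q_B = (1/0.022)·26.48·1.941^(2/3)·√0.0009699 = 58.34 m³/s.
Q_A = 81.03 m³/s vs Q_B = 58.34 m³/s, so channel A carries more.

channel A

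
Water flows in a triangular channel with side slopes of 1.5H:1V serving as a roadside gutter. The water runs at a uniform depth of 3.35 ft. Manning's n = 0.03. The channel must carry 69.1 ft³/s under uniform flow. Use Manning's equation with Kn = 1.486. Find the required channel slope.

S = 0.00441

For a triangular section with side slope z = 1.5: A = zy² = 1.5×3.35² = 16.83 ft²; P = 2y√(1+z²) = 2×3.35×1.803 = 12.08 ft.
Hydraulic radius R = A/P = 16.83/12.08 = 1.394 ft.
From Manning's equation, S = [nQ / (1.486 A R^(2/3))]² = [0.03 × 69.1 / (1.486 × 16.83 × 1.394^(2/3))]² = 0.00441.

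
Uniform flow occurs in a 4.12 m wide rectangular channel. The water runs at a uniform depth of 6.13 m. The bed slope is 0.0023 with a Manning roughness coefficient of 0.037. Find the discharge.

Flow area A = b·y = 4.12 × 6.13 = 25.26 m². Wetted perimeter P = b + 2y = 4.12 + 2×6.13 = 16.38 m.
Hydraulic radius R = A/P = 25.26/16.38 = 1.542 m.
Manning's equation: Q = (1/n) A R^(2/3) S^(1/2) = (1/0.037) × 25.26 × 1.542^(2/3) × 0.0023^(1/2) = 43.7 m³/s.

Q = 43.7 m³/s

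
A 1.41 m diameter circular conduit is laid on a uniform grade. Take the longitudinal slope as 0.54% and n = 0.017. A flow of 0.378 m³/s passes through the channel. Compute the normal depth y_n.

y_n = 0.319 m

Manning's equation rearranged: A R^(2/3) = nQ / (1·√S) = 0.017 × 0.378 / (√0.0054) = 0.08745.
Trying y = 0.381 m: A R^(2/3) = 0.1244 — over.
Trying y = 0.237 m: A R^(2/3) = 0.04787 — short.
Trying y = 0.319 m: A R^(2/3) = 0.08747 — close enough.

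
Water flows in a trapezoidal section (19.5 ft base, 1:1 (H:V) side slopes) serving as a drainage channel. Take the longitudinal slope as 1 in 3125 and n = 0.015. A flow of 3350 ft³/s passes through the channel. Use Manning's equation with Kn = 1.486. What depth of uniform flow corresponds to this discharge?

Manning's equation rearranged: A R^(2/3) = nQ / (1.486·√S) = 0.015 × 3350 / (1.486 × √0.00032) = 1890.
Try y = 9.99 ft: A R^(2/3) = 990.9 — low.
Try y = 17.4 ft: A R^(2/3) = 2848 — high.
Try y = 14.1 ft: A R^(2/3) = 1892 — matches.

y_n = 14.1 ft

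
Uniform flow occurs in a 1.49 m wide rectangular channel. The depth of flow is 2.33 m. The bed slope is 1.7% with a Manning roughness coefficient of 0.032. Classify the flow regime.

subcritical

Flow area A = b·y = 1.49 × 2.33 = 3.472 m². Wetted perimeter P = b + 2y = 1.49 + 2×2.33 = 6.15 m.
Hydraulic radius R = A/P = 3.472/6.15 = 0.5645 m.
V = (1/n) R^(2/3) √S = (1/0.032) × 0.5645^(2/3) × √0.017 = 2.783 m/s. Hydraulic depth D_h = A/T = 3.472/1.49 = 2.33 m.
Froude number Fr = V/√(g·D_h) = 2.783/√(9.81×2.33) = 0.582, which is less than 1, so the flow is subcritical.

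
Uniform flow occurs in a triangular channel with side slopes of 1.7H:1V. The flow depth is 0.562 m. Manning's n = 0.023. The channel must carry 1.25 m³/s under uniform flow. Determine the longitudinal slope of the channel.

For a triangular section with side slope z = 1.7: A = zy² = 1.7×0.562² = 0.5369 m²; P = 2y√(1+z²) = 2×0.562×1.972 = 2.217 m.
Hydraulic radius R = A/P = 0.5369/2.217 = 0.2422 m.
From Manning's equation, S = [nQ / (1 A R^(2/3))]² = [0.023 × 1.25 / (1 × 0.5369 × 0.2422^(2/3))]² = 0.019.

S = 0.019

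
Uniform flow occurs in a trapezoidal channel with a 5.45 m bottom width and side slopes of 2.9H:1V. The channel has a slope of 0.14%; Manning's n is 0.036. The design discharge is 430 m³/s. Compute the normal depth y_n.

Manning's equation rearranged: A R^(2/3) = nQ / (1·√S) = 0.036 × 430 / (√0.0014) = 413.7.
Trying y = 4.79 m: A R^(2/3) = 177.8 — low.
Trying y = 8.5 m: A R^(2/3) = 691.4 — high.
Trying y = 6.87 m: A R^(2/3) = 414.1 — ≈ 413.7.

y_n = 6.87 m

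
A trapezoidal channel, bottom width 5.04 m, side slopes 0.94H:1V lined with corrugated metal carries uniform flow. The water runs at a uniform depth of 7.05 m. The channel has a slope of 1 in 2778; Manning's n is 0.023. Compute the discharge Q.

Q = 153 m³/s

With bottom width b = 5.04 m and side slope z = 0.94: A = (b + zy)y = (5.04 + 0.94×7.05)×7.05 = 82.25 m²; P = b + 2y√(1+z²) = 5.04 + 2×7.05×1.372 = 24.39 m.
Hydraulic radius R = A/P = 82.25/24.39 = 3.372 m.
Manning's equation: Q = (1/n) A R^(2/3) S^(1/2) = (1/0.023) × 82.25 × 3.372^(2/3) × 0.00036^(1/2) = 153 m³/s.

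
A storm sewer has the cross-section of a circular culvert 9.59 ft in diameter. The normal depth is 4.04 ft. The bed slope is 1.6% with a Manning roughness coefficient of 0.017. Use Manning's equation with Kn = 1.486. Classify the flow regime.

For a circular section of diameter D = 9.59 ft at depth y = 4.04 ft, the central angle is θ = 2 arccos(1 − 2y/D) = 2.825 rad. Then A = (D²/8)(θ − sin θ) = 28.91 ft² and P = Dθ/2 = 13.55 ft.
Hydraulic radius R = A/P = 28.91/13.55 = 2.134 ft.
V = (1.486/n) R^(2/3) √S = (1.486/0.017) × 2.134^(2/3) × √0.016 = 18.32 ft/s. Hydraulic depth D_h = A/T = 28.91/9.47 = 3.052 ft.
Froude number Fr = V/√(g·D_h) = 18.32/√(32.2×3.052) = 1.85, which is greater than 1, so the flow is supercritical.

supercritical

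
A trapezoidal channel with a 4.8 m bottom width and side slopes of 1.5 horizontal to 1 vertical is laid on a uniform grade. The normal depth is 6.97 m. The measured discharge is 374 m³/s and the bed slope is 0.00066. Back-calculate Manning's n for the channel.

With bottom width b = 4.8 m and side slope z = 1.5: A = (b + zy)y = (4.8 + 1.5×6.97)×6.97 = 106.3 m²; P = b + 2y√(1+z²) = 4.8 + 2×6.97×1.803 = 29.93 m.
Hydraulic radius R = A/P = 106.3/29.93 = 3.552 m.
Rearranging Manning's equation: n = (1/Q) A R^(2/3) S^(1/2) = (1/374) × 106.3 × 3.552^(2/3) × √0.00066 = 0.017.

n = 0.017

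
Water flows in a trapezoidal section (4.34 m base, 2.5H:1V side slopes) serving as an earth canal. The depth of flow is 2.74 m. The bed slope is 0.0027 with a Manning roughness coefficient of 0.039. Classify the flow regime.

With bottom width b = 4.34 m and side slope z = 2.5: A = (b + zy)y = (4.34 + 2.5×2.74)×2.74 = 30.66 m²; P = b + 2y√(1+z²) = 4.34 + 2×2.74×2.693 = 19.1 m.
Hydraulic radius R = A/P = 30.66/19.1 = 1.606 m.
V = (1/n) R^(2/3) √S = (1/0.039) × 1.606^(2/3) × √0.0027 = 1.827 m/s. Hydraulic depth D_h = A/T = 30.66/18.04 = 1.7 m.
Froude number Fr = V/√(g·D_h) = 1.827/√(9.81×1.7) = 0.447, which is less than 1, so the flow is subcritical.

subcritical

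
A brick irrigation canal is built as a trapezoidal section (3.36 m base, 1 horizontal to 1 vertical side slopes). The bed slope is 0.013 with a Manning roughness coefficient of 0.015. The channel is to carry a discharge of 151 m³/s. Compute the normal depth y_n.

y_n = 2.6 m

Manning's equation rearranged: A R^(2/3) = nQ / (1·√S) = 0.015 × 151 / (√0.013) = 19.87.
Trying y = 2.18 m: A R^(2/3) = 14.15 — short.
Trying y = 2.97 m: A R^(2/3) = 25.7 — over.
Trying y = 2.6 m: A R^(2/3) = 19.82 — close enough.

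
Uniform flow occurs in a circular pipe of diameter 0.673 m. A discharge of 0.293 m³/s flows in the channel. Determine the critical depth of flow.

At critical depth, Q² T / (g A³) = 1, i.e. A³/T = Q²/g = 0.293²/9.81 = 0.008751.
Trying y = 0.241 m: A³/T = 0.002324 — too small.
Trying y = 0.416 m: A³/T = 0.01882 — too large.
Trying y = 0.341 m: A³/T = 0.008796 — ≈ 0.008751.

y_c = 0.341 m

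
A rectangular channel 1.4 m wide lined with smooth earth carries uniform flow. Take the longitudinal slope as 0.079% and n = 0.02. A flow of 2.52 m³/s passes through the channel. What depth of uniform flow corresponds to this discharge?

y_n = 1.99 m

Manning's equation rearranged: A R^(2/3) = nQ / (1·√S) = 0.02 × 2.52 / (√0.00079) = 1.793.
At y = 2.17 m: A R^(2/3) = 1.988 — too large.
At y = 1.78 m: A R^(2/3) = 1.575 — too small.
At y = 1.99 m: A R^(2/3) = 1.797 — close enough.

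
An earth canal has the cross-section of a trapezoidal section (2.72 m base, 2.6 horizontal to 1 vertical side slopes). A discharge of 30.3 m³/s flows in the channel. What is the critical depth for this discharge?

At critical depth, Q² T / (g A³) = 1, i.e. A³/T = Q²/g = 30.3²/9.81 = 93.59.
At y = 1.35 m: A³/T = 61.08 — too small.
At y = 1.5 m: A³/T = 93.07 — ≈ 93.59.

y_c = 1.5 m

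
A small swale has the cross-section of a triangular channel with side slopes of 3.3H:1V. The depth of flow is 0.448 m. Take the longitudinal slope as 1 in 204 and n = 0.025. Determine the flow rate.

Q = 0.664 m³/s

For a triangular section with side slope z = 3.3: A = zy² = 3.3×0.448² = 0.6623 m²; P = 2y√(1+z²) = 2×0.448×3.448 = 3.09 m.
Hydraulic radius R = A/P = 0.6623/3.09 = 0.2144 m.
Manning's equation: Q = (1/n) A R^(2/3) S^(1/2) = (1/0.025) × 0.6623 × 0.2144^(2/3) × 0.004902^(1/2) = 0.664 m³/s.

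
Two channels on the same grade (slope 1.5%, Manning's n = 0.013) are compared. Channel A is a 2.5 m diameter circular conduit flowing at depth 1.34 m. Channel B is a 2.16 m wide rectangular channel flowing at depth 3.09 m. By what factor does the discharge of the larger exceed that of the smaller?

Channel A: For a circular section of diameter D = 2.5 m at depth y = 1.34 m, the central angle is θ = 2 arccos(1 − 2y/D) = 3.286 rad. Then A = (D²/8)(θ − sin θ) = 2.679 m² and P = Dθ/2 = 4.107 m. Hydraulic radius R = A/P = 2.679/4.107 = 0.6523 m. Q_A = (1/0.013)·2.679·0.6523^(2/3)·√0.015 = 18.98 m³/s.
Channel B: Flow area A = b·y = 2.16 × 3.09 = 6.674 m². Wetted perimeter P = b + 2y = 2.16 + 2×3.09 = 8.34 m. Hydraulic radius R = A/P = 6.674/8.34 = 0.8003 m. Q_B = (1/0.013)·6.674·0.8003^(2/3)·√0.015 = 54.2 m³/s.
The larger discharge is 54.2 m³/s and the smaller is 18.98 m³/s; the ratio is 2.85.

2.85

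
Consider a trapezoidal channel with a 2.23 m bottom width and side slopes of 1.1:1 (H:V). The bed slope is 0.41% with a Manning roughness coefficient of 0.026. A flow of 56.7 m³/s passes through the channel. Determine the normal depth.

Manning's equation rearranged: A R^(2/3) = nQ / (1·√S) = 0.026 × 56.7 / (√0.0041) = 23.02.
At y = 3.55 m: A R^(2/3) = 31.07 — over.
At y = 2.24 m: A R^(2/3) = 11.76 — short.
At y = 3.09 m: A R^(2/3) = 23.03 — close enough.

y_n = 3.09 m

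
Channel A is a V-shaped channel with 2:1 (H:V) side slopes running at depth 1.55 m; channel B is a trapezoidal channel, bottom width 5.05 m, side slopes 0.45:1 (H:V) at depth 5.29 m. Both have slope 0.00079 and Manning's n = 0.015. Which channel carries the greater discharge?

Channel A: For a triangular section with side slope z = 2: A = zy² = 2×1.55² = 4.805 m²; P = 2y√(1+z²) = 2×1.55×2.236 = 6.932 m. Hydraulic radius R = A/P = 4.805/6.932 = 0.6932 m. Q_A = (1/0.015)·4.805·0.6932^(2/3)·√0.00079 = 7.052 m³/s.
Channel B: With bottom width b = 5.05 m and side slope z = 0.45: A = (b + zy)y = (5.05 + 0.45×5.29)×5.29 = 39.31 m²; P = b + 2y√(1+z²) = 5.05 + 2×5.29×1.097 = 16.65 m. Hydraulic radius R = A/P = 39.31/16.65 = 2.361 m. Q_B = (1/0.015)·39.31·2.361^(2/3)·√0.00079 = 130.6 m³/s.
Q_A = 7.052 m³/s vs Q_B = 130.6 m³/s, so channel B carries more.

channel B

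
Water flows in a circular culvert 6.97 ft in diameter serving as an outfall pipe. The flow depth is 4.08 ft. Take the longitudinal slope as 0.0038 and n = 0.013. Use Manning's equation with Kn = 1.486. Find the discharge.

Q = 252 ft³/s

For a circular section of diameter D = 6.97 ft at depth y = 4.08 ft, the central angle is θ = 2 arccos(1 − 2y/D) = 3.485 rad. Then A = (D²/8)(θ − sin θ) = 23.2 ft² and P = Dθ/2 = 12.14 ft.
Hydraulic radius R = A/P = 23.2/12.14 = 1.911 ft.
Manning's equation: Q = (1.486/n) A R^(2/3) S^(1/2) = (1.486/0.013) × 23.2 × 1.911^(2/3) × 0.0038^(1/2) = 252 ft³/s.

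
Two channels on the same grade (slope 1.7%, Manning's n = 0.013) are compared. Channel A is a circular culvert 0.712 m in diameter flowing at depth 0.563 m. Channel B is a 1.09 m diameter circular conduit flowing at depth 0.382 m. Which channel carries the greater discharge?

Channel A: For a circular section of diameter D = 0.712 m at depth y = 0.563 m, the central angle is θ = 2 arccos(1 − 2y/D) = 4.383 rad. Then A = (D²/8)(θ − sin θ) = 0.3377 m² and P = Dθ/2 = 1.56 m. Hydraulic radius R = A/P = 0.3377/1.56 = 0.2164 m. Q_A = (1/0.013)·0.3377·0.2164^(2/3)·√0.017 = 1.221 m³/s.
Channel B: For a circular section of diameter D = 1.09 m at depth y = 0.382 m, the central angle is θ = 2 arccos(1 − 2y/D) = 2.534 rad. Then A = (D²/8)(θ − sin θ) = 0.2916 m² and P = Dθ/2 = 1.381 m. Hydraulic radius R = A/P = 0.2916/1.381 = 0.2111 m. Q_B = (1/0.013)·0.2916·0.2111^(2/3)·√0.017 = 1.037 m³/s.
Q_A = 1.221 m³/s vs Q_B = 1.037 m³/s, so channel A carries more.

channel A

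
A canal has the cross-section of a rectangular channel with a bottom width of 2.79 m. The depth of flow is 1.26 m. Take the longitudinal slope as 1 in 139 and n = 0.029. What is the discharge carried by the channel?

Q = 7.81 m³/s

Flow area A = b·y = 2.79 × 1.26 = 3.515 m². Wetted perimeter P = b + 2y = 2.79 + 2×1.26 = 5.31 m.
Hydraulic radius R = A/P = 3.515/5.31 = 0.662 m.
Manning's equation: Q = (1/n) A R^(2/3) S^(1/2) = (1/0.029) × 3.515 × 0.662^(2/3) × 0.007194^(1/2) = 7.81 m³/s.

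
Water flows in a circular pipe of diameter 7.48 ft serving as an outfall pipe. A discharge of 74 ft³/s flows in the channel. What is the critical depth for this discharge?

y_c = 2.16 ft

At critical depth, Q² T / (g A³) = 1, i.e. A³/T = Q²/g = 74²/32.2 = 170.1.
Trying y = 1.8 ft: A³/T = 84.35 — short.
Trying y = 2.49 ft: A³/T = 297.4 — over.
Trying y = 2.16 ft: A³/T = 171.5 — close enough.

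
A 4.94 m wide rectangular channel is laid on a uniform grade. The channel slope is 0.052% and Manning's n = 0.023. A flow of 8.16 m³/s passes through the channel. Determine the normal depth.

y_n = 1.67 m

Manning's equation rearranged: A R^(2/3) = nQ / (1·√S) = 0.023 × 8.16 / (√0.00052) = 8.23.
Trying y = 1.19 m: A R^(2/3) = 5.079 — too small.
Trying y = 2.11 m: A R^(2/3) = 11.36 — too large.
Trying y = 1.67 m: A R^(2/3) = 8.23 — close enough.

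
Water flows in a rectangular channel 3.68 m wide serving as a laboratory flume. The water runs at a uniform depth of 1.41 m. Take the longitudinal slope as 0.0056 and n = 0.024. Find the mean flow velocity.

Flow area A = b·y = 3.68 × 1.41 = 5.189 m². Wetted perimeter P = b + 2y = 3.68 + 2×1.41 = 6.5 m.
Hydraulic radius R = A/P = 5.189/6.5 = 0.7983 m.
From Manning's equation, V = (1/n) R^(2/3) S^(1/2) = (1/0.024) × 0.7983^(2/3) × 0.0056^(1/2) = 2.68 m/s.

V = 2.68 m/s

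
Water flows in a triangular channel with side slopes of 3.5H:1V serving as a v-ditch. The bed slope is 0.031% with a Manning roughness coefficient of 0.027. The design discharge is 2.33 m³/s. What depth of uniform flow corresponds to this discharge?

y_n = 1.21 m

Manning's equation rearranged: A R^(2/3) = nQ / (1·√S) = 0.027 × 2.33 / (√0.00031) = 3.573.
Try y = 0.824 m: A R^(2/3) = 1.282 — short.
Try y = 1.43 m: A R^(2/3) = 5.575 — over.
Try y = 1.21 m: A R^(2/3) = 3.571 — close enough.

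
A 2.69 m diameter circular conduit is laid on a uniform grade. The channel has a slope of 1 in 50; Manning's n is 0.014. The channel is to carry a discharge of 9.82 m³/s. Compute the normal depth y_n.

y_n = 0.863 m

Manning's equation rearranged: A R^(2/3) = nQ / (1·√S) = 0.014 × 9.82 / (√0.02) = 0.9721.
At y = 0.956 m: A R^(2/3) = 1.181 — over.
At y = 0.863 m: A R^(2/3) = 0.9721 — close enough.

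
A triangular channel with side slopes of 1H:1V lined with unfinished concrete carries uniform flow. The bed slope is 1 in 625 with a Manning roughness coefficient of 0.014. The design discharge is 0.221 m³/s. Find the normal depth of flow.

Manning's equation rearranged: A R^(2/3) = nQ / (1·√S) = 0.014 × 0.221 / (√0.0016) = 0.07735.
Try y = 0.575 m: A R^(2/3) = 0.1143 — high.
Try y = 0.497 m: A R^(2/3) = 0.07749 — close enough.

y_n = 0.497 m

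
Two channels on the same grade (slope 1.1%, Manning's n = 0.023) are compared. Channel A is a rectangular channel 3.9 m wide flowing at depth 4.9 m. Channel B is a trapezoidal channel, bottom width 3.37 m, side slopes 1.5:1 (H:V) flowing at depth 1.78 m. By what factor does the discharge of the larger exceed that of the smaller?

Channel A: Flow area A = b·y = 3.9 × 4.9 = 19.11 m². Wetted perimeter P = b + 2y = 3.9 + 2×4.9 = 13.7 m. Hydraulic radius R = A/P = 19.11/13.7 = 1.395 m. Q_A = (1/0.023)·19.11·1.395^(2/3)·√0.011 = 108.8 m³/s.
Channel B: With bottom width b = 3.37 m and side slope z = 1.5: A = (b + zy)y = (3.37 + 1.5×1.78)×1.78 = 10.75 m²; P = b + 2y√(1+z²) = 3.37 + 2×1.78×1.803 = 9.788 m. Hydraulic radius R = A/P = 10.75/9.788 = 1.098 m. Q_B = (1/0.023)·10.75·1.098^(2/3)·√0.011 = 52.19 m³/s.
The larger discharge is 108.8 m³/s and the smaller is 52.19 m³/s; the ratio is 2.08.

2.08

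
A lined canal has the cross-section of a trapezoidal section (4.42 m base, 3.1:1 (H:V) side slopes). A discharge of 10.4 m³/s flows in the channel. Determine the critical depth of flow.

y_c = 0.697 m

At critical depth, Q² T / (g A³) = 1, i.e. A³/T = Q²/g = 10.4²/9.81 = 11.03.
Trying y = 0.548 m: A³/T = 4.822 — low.
Trying y = 0.798 m: A³/T = 17.77 — high.
Trying y = 0.697 m: A³/T = 11.04 — ≈ 11.03.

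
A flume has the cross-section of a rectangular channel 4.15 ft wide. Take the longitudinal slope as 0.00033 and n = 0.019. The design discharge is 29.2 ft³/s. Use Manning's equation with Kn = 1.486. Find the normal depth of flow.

Manning's equation rearranged: A R^(2/3) = nQ / (1.486·√S) = 0.019 × 29.2 / (1.486 × √0.00033) = 20.55.
Try y = 5.02 ft: A R^(2/3) = 26.91 — over.
Try y = 3.51 ft: A R^(2/3) = 17.39 — short.
Try y = 4.02 ft: A R^(2/3) = 20.56 — matches.

y_n = 4.02 ft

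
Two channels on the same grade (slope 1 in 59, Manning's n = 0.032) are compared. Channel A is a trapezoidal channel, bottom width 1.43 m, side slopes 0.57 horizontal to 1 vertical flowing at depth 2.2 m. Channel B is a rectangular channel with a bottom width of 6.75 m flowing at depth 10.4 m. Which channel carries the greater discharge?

Channel A: With bottom width b = 1.43 m and side slope z = 0.57: A = (b + zy)y = (1.43 + 0.57×2.2)×2.2 = 5.905 m²; P = b + 2y√(1+z²) = 1.43 + 2×2.2×1.151 = 6.495 m. Hydraulic radius R = A/P = 5.905/6.495 = 0.9092 m. Q_A = (1/0.032)·5.905·0.9092^(2/3)·√0.01695 = 22.55 m³/s.
Channel B: Flow area A = b·y = 6.75 × 10.4 = 70.2 m². Wetted perimeter P = b + 2y = 6.75 + 2×10.4 = 27.55 m. Hydraulic radius R = A/P = 70.2/27.55 = 2.548 m. Q_B = (1/0.032)·70.2·2.548^(2/3)·√0.01695 = 532.8 m³/s.
Q_A = 22.55 m³/s vs Q_B = 532.8 m³/s, so channel B carries more.

channel B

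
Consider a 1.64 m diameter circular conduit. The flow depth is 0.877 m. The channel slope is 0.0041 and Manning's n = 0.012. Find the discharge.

Q = 3.48 m³/s

For a circular section of diameter D = 1.64 m at depth y = 0.877 m, the central angle is θ = 2 arccos(1 − 2y/D) = 3.281 rad. Then A = (D²/8)(θ − sin θ) = 1.15 m² and P = Dθ/2 = 2.69 m.
Hydraulic radius R = A/P = 1.15/2.69 = 0.4273 m.
Manning's equation: Q = (1/n) A R^(2/3) S^(1/2) = (1/0.012) × 1.15 × 0.4273^(2/3) × 0.0041^(1/2) = 3.48 m³/s.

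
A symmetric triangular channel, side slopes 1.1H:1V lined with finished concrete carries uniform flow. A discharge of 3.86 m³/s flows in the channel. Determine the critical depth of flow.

y_c = 1.2 m

At critical depth, Q² T / (g A³) = 1, i.e. A³/T = Q²/g = 3.86²/9.81 = 1.519.
At y = 1 m: A³/T = 0.605 — short.
At y = 1.31 m: A³/T = 2.334 — over.
At y = 1.2 m: A³/T = 1.505 — matches.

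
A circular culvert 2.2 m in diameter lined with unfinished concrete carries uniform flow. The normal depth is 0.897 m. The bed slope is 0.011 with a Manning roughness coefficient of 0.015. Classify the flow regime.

supercritical

For a circular section of diameter D = 2.2 m at depth y = 0.897 m, the central angle is θ = 2 arccos(1 − 2y/D) = 2.77 rad. Then A = (D²/8)(θ − sin θ) = 1.457 m² and P = Dθ/2 = 3.047 m.
Hydraulic radius R = A/P = 1.457/3.047 = 0.478 m.
V = (1/n) R^(2/3) √S = (1/0.015) × 0.478^(2/3) × √0.011 = 4.274 m/s. Hydraulic depth D_h = A/T = 1.457/2.162 = 0.6737 m.
Froude number Fr = V/√(g·D_h) = 4.274/√(9.81×0.6737) = 1.66, which is greater than 1, so the flow is supercritical.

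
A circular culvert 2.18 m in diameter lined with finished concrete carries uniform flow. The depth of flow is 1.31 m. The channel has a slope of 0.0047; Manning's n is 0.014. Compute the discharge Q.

For a circular section of diameter D = 2.18 m at depth y = 1.31 m, the central angle is θ = 2 arccos(1 − 2y/D) = 3.548 rad. Then A = (D²/8)(θ − sin θ) = 2.343 m² and P = Dθ/2 = 3.867 m.
Hydraulic radius R = A/P = 2.343/3.867 = 0.6057 m.
Manning's equation: Q = (1/n) A R^(2/3) S^(1/2) = (1/0.014) × 2.343 × 0.6057^(2/3) × 0.0047^(1/2) = 8.21 m³/s.

Q = 8.21 m³/s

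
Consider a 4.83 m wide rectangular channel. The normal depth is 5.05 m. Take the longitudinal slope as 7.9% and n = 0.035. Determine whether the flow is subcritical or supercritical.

Flow area A = b·y = 4.83 × 5.05 = 24.39 m². Wetted perimeter P = b + 2y = 4.83 + 2×5.05 = 14.93 m.
Hydraulic radius R = A/P = 24.39/14.93 = 1.634 m.
V = (1/n) R^(2/3) √S = (1/0.035) × 1.634^(2/3) × √0.079 = 11.14 m/s. Hydraulic depth D_h = A/T = 24.39/4.83 = 5.05 m.
Froude number Fr = V/√(g·D_h) = 11.14/√(9.81×5.05) = 1.58, which is greater than 1, so the flow is supercritical.

supercritical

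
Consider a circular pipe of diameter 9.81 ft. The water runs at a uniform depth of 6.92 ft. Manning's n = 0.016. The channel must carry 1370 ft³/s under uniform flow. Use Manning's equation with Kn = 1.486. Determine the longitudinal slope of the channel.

S = 0.0161

For a circular section of diameter D = 9.81 ft at depth y = 6.92 ft, the central angle is θ = 2 arccos(1 − 2y/D) = 3.988 rad. Then A = (D²/8)(θ − sin θ) = 56.99 ft² and P = Dθ/2 = 19.56 ft.
Hydraulic radius R = A/P = 56.99/19.56 = 2.913 ft.
From Manning's equation, S = [nQ / (1.486 A R^(2/3))]² = [0.016 × 1370 / (1.486 × 56.99 × 2.913^(2/3))]² = 0.0161.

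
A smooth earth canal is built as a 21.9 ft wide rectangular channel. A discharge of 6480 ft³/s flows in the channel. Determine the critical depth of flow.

y_c = 14 ft

For a rectangular channel, critical depth y_c = (q²/g)^(1/3) where q = Q/b = 6480/21.9 = 295.9 ft²/s.
So y_c = (295.9²/32.2)^(1/3) = 14 ft.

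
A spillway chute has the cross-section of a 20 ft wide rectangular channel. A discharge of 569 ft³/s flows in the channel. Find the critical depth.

y_c = 2.93 ft

For a rectangular channel, critical depth y_c = (q²/g)^(1/3) where q = Q/b = 569/20 = 28.45 ft²/s.
So y_c = (28.45²/32.2)^(1/3) = 2.93 ft.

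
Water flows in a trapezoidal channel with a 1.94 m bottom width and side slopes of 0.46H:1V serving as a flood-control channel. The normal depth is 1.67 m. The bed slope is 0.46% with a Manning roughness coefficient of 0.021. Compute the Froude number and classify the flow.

With bottom width b = 1.94 m and side slope z = 0.46: A = (b + zy)y = (1.94 + 0.46×1.67)×1.67 = 4.523 m²; P = b + 2y√(1+z²) = 1.94 + 2×1.67×1.101 = 5.616 m.
Hydraulic radius R = A/P = 4.523/5.616 = 0.8053 m.
V = (1/n) R^(2/3) √S = (1/0.021) × 0.8053^(2/3) × √0.0046 = 2.795 m/s. Hydraulic depth D_h = A/T = 4.523/3.476 = 1.301 m.
Froude number Fr = V/√(g·D_h) = 2.795/√(9.81×1.301) = 0.782, which is less than 1, so the flow is subcritical.

subcritical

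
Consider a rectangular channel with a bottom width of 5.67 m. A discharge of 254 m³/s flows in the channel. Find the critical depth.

y_c = 5.89 m

For a rectangular channel, critical depth y_c = (q²/g)^(1/3) where q = Q/b = 254/5.67 = 44.8 m²/s.
So y_c = (44.8²/9.81)^(1/3) = 5.89 m.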